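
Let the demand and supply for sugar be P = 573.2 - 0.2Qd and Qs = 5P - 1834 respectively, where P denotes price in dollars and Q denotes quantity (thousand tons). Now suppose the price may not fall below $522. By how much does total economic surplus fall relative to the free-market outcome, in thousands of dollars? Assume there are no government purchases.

Rearranging demand gives Qd = 2866 - 5P. Setting quantity demanded equal to quantity supplied, 2866 - 5P = 5P - 1834, gives P* = 470 and Q* = 516.
Because the floor (522) lies above the market-clearing price, it is binding.
At P = 522: Qd = 2866 - 5·522 = 256 and Qs = 5·522 - 1834 = 776.
Quantity traded falls to 256. At Q = 256 the demand price is (2866 - 256)/5 = 522 and the supply price is (1834 + 256)/5 = 418.
Deadweight loss = ½ · (522 - 418) · (516 - 256) = ½ · 104 · 260 = 13520.

13520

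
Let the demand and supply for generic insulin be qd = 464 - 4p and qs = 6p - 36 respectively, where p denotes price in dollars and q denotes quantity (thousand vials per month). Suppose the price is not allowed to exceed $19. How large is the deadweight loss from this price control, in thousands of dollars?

7207.5

Setting quantity demanded equal to quantity supplied, 464 - 4p = 6p - 36, gives p* = 50 and q* = 264.
Because the ceiling (19) lies below the market-clearing price, it is binding.
At p = 19: qd = 464 - 4·19 = 388 and qs = 6·19 - 36 = 78.
Quantity traded falls to 78. At q = 78 the demand price is (464 - 78)/4 = 96.5 and the supply price is (36 + 78)/6 = 19.
Deadweight loss = ½ · (96.5 - 19) · (264 - 78) = ½ · 77.5 · 186 = 7207.5.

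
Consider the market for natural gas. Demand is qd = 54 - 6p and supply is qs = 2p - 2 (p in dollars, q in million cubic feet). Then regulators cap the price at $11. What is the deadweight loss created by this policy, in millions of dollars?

0

Without the control the market clears where 54 - 6p = 2p - 2, i.e. p* = 7 and q* = 12.
Since 11 is above p* = 7, the ceiling does not bind and the free-market outcome prevails.
Since the control does not bind, no trades are prevented and deadweight loss is zero.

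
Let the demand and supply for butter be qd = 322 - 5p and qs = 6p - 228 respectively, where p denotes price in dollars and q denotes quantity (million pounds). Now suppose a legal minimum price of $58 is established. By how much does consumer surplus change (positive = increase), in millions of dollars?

Setting quantity demanded equal to quantity supplied, 322 - 5p = 6p - 228, gives p* = 50 and q* = 72.
Since 58 > 50, the floor is binding.
At p = 58: qd = 322 - 5·58 = 32 and qs = 6·58 - 228 = 120.
Consumer surplus without the control is ½ · (64.4 - 50) · 72 = 518.4.
With the floor, consumers buy 32 units at 58, so CS = ½ · (64.4 - 58) · 32 = 102.4.
Change in consumer surplus = 102.4 - 518.4 = -416.

-416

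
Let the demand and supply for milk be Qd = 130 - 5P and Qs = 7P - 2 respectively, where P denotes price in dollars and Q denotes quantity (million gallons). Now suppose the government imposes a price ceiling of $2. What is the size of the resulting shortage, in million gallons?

Without the control the market clears where 130 - 5P = 7P - 2, i.e. P* = 11 and Q* = 75.
Since 2 < 11, the ceiling is binding.
At P = 2: Qd = 130 - 5·2 = 120 and Qs = 7·2 - 2 = 12.
Shortage = Qd - Qs = 120 - 12 = 108.

108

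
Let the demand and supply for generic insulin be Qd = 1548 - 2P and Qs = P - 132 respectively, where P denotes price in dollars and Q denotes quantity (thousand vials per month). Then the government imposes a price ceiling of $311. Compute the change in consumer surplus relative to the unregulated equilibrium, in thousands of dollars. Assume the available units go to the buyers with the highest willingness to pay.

29070.75

Without the control the market clears where 1548 - 2P = P - 132, i.e. P* = 560 and Q* = 428.
Because the ceiling (311) lies below the market-clearing price, it is binding.
At P = 311: Qd = 1548 - 2·311 = 926 and Qs = 311 - 132 = 179.
Consumer surplus without the control is ½ · (774 - 560) · 428 = 45796.
With the ceiling, 179 units are sold at 311 (assume they go to the highest-value buyers). The demand price at Q = 179 is 684.5, so CS = ½ · [(774 - 311) + (684.5 - 311)] · 179 = 74866.75.
Change in consumer surplus = 74866.75 - 45796 = 29070.75.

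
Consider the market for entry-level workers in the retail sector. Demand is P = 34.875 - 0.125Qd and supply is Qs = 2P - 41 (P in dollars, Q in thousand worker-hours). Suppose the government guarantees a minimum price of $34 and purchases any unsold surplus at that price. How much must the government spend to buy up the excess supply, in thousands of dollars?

680

Rearranging demand gives Qd = 279 - 8P. In a free market, 279 - 8P = 2P - 41 gives the equilibrium P* = 32, Q* = 23.
Because the floor (34) lies above the market-clearing price, it is binding.
At P = 34: Qd = 279 - 8·34 = 7 and Qs = 2·34 - 41 = 27.
Surplus = Qs - Qd = 20.
Government expenditure = surplus × support price = 20 × 34 = 680.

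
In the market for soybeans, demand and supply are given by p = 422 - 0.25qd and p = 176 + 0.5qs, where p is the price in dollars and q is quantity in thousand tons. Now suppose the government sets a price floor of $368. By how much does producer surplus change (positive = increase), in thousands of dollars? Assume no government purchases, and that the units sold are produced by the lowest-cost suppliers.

Rearranging demand gives qd = 1688 - 4p; rearranging supply gives qs = 2p - 352. In a free market, 1688 - 4p = 2p - 352 gives the equilibrium p* = 340, q* = 328.
Because the floor (368) lies above the market-clearing price, it is binding.
At p = 368: qd = 1688 - 4·368 = 216 and qs = 2·368 - 352 = 384.
Producer surplus without the control is ½ · (340 - 176) · 328 = 26896.
With the floor, 216 units are sold at 368. The supply price at q = 216 is 284, so PS = ½ · [(368 - 176) + (368 - 284)] · 216 = 29808.
Change in producer surplus = 29808 - 26896 = 2912.

2912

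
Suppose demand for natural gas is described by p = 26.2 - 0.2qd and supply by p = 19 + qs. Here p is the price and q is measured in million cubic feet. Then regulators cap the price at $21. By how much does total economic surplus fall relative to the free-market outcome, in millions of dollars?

9.6

Rearranging demand gives qd = 131 - 5p; rearranging supply gives qs = p - 19. In a free market, 131 - 5p = p - 19 gives the equilibrium p* = 25, q* = 6.
Because the ceiling (21) lies below the market-clearing price, it is binding.
At p = 21: qd = 131 - 5·21 = 26 and qs = 21 - 19 = 2.
Quantity traded falls to 2. At q = 2 the demand price is (131 - 2)/5 = 25.8 and the supply price is 19 + 2 = 21.
Deadweight loss = ½ · (25.8 - 21) · (6 - 2) = ½ · 4.8 · 4 = 9.6.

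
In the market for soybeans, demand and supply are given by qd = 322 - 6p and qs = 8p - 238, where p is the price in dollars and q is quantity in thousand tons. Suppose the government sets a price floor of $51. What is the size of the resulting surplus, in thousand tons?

Equilibrium: 322 - 6p = 8p - 238, so 560 = 14p and p* = 40, q* = 82.
Since 51 > 40, the floor is binding.
At p = 51: qd = 322 - 6·51 = 16 and qs = 8·51 - 238 = 170.
Surplus = qs - qd = 170 - 16 = 154.

154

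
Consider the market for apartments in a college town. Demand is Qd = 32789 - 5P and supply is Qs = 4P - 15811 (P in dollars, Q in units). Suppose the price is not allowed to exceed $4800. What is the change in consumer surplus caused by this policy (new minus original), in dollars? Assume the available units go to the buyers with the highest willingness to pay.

1457400

In a free market, 32789 - 5P = 4P - 15811 gives the equilibrium P* = 5400, Q* = 5789.
Because the ceiling (4800) lies below the market-clearing price, it is binding.
At P = 4800: Qd = 32789 - 5·4800 = 8789 and Qs = 4·4800 - 15811 = 3389.
Consumer surplus without the control is ½ · (6557.8 - 5400) · 5789 = 3351252.1.
With the ceiling, 3389 units are sold at 4800 (assume they go to the highest-value buyers). The demand price at Q = 3389 is 5880, so CS = ½ · [(6557.8 - 4800) + (5880 - 4800)] · 3389 = 4808652.1.
Change in consumer surplus = 4808652.1 - 3351252.1 = 1457400.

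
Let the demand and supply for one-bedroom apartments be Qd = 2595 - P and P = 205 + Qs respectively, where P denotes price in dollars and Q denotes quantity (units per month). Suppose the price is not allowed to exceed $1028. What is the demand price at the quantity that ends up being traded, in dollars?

Rearranging supply gives Qs = P - 205. In a free market, 2595 - P = P - 205 gives the equilibrium P* = 1400, Q* = 1195.
The ceiling of 1028 is below the equilibrium price 1400, so it binds.
At P = 1028: Qd = 2595 - 1028 = 1567 and Qs = 1028 - 205 = 823.
Only 823 units reach the market. On the demand curve, the marginal buyer's willingness to pay at Q = 823 is (2595 - 823) = 1772.

1772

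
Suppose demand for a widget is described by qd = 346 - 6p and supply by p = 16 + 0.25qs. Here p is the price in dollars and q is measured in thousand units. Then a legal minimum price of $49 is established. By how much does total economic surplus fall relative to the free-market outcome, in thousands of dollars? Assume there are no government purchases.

480

Rearranging supply gives qs = 4p - 64. In a free market, 346 - 6p = 4p - 64 gives the equilibrium p* = 41, q* = 100.
The floor of 49 is above the equilibrium price 41, so it binds.
At p = 49: qd = 346 - 6·49 = 52 and qs = 4·49 - 64 = 132.
Quantity traded falls to 52. At q = 52 the demand price is (346 - 52)/6 = 49 and the supply price is (64 + 52)/4 = 29.
Deadweight loss = ½ · (49 - 29) · (100 - 52) = ½ · 20 · 48 = 480.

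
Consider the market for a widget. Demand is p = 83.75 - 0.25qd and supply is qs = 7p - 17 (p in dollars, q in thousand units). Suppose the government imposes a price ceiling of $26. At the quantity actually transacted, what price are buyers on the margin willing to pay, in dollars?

42.5

Rearranging demand gives qd = 335 - 4p. In a free market, 335 - 4p = 7p - 17 gives the equilibrium p* = 32, q* = 207.
Since 26 < 32, the ceiling is binding.
At p = 26: qd = 335 - 4·26 = 231 and qs = 7·26 - 17 = 165.
Only 165 units reach the market. On the demand curve, the marginal buyer's willingness to pay at q = 165 is (335 - 165)/4 = 42.5.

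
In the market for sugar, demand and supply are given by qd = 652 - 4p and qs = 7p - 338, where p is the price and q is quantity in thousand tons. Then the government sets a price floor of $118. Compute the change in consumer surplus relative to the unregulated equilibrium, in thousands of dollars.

Equilibrium: 652 - 4p = 7p - 338, so 990 = 11p and p* = 90, q* = 292.
Because the floor (118) lies above the market-clearing price, it is binding.
At p = 118: qd = 652 - 4·118 = 180 and qs = 7·118 - 338 = 488.
Consumer surplus without the control is ½ · (163 - 90) · 292 = 10658.
With the floor, consumers buy 180 units at 118, so CS = ½ · (163 - 118) · 180 = 4050.
Change in consumer surplus = 4050 - 10658 = -6608.

-6608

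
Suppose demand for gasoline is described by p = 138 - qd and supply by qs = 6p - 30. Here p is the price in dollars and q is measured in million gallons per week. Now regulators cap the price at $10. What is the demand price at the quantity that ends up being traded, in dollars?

Rearranging demand gives qd = 138 - p. Equilibrium: 138 - p = 6p - 30, so 168 = 7p and p* = 24, q* = 114.
Since 10 < 24, the ceiling is binding.
At p = 10: qd = 138 - 10 = 128 and qs = 6·10 - 30 = 30.
Only 30 units reach the market. On the demand curve, the marginal buyer's willingness to pay at q = 30 is (138 - 30) = 108.

108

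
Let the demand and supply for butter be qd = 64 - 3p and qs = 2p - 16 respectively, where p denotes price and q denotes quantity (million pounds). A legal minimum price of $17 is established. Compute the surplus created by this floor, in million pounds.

In a free market, 64 - 3p = 2p - 16 gives the equilibrium p* = 16, q* = 16.
The floor of 17 is above the equilibrium price 16, so it binds.
At p = 17: qd = 64 - 3·17 = 13 and qs = 2·17 - 16 = 18.
Surplus = qs - qd = 18 - 13 = 5.

5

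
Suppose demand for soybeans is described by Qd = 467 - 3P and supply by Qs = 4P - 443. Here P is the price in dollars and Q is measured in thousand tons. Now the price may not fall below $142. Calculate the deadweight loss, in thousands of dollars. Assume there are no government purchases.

378

Setting quantity demanded equal to quantity supplied, 467 - 3P = 4P - 443, gives P* = 130 and Q* = 77.
The floor of 142 is above the equilibrium price 130, so it binds.
At P = 142: Qd = 467 - 3·142 = 41 and Qs = 4·142 - 443 = 125.
Quantity traded falls to 41. At Q = 41 the demand price is (467 - 41)/3 = 142 and the supply price is (443 + 41)/4 = 121.
Deadweight loss = ½ · (142 - 121) · (77 - 41) = ½ · 21 · 36 = 378.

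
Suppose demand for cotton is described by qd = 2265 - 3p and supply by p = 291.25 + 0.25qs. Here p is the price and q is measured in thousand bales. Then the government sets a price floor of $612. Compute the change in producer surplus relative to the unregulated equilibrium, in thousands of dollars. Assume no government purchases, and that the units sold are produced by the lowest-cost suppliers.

Rearranging supply gives qs = 4p - 1165. In a free market, 2265 - 3p = 4p - 1165 gives the equilibrium p* = 490, q* = 795.
Because the floor (612) lies above the market-clearing price, it is binding.
At p = 612: qd = 2265 - 3·612 = 429 and qs = 4·612 - 1165 = 1283.
Producer surplus without the control is ½ · (490 - 291.25) · 795 = 79003.125.
With the floor, 429 units are sold at 612. The supply price at q = 429 is 398.5, so PS = ½ · [(612 - 291.25) + (612 - 398.5)] · 429 = 114596.625.
Change in producer surplus = 114596.625 - 79003.125 = 35593.5.

35593.5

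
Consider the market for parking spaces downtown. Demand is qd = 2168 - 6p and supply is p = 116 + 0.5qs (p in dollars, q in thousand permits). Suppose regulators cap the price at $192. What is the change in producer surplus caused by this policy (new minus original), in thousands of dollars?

Rearranging supply gives qs = 2p - 232. Setting quantity demanded equal to quantity supplied, 2168 - 6p = 2p - 232, gives p* = 300 and q* = 368.
The ceiling of 192 is below the equilibrium price 300, so it binds.
At p = 192: qd = 2168 - 6·192 = 1016 and qs = 2·192 - 232 = 152.
Producer surplus without the control is ½ · (300 - 116) · 368 = 33856.
With the ceiling, producers sell 152 units at 192, so PS = ½ · (192 - 116) · 152 = 5776.
Change in producer surplus = 5776 - 33856 = -28080.

-28080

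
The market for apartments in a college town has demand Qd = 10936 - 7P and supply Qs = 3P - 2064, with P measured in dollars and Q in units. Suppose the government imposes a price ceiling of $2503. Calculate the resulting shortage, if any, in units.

In a free market, 10936 - 7P = 3P - 2064 gives the equilibrium P* = 1300, Q* = 1836.
Since 2503 is above P* = 1300, the ceiling does not bind and the free-market outcome prevails.
Since the control does not bind, there is no shortage.

0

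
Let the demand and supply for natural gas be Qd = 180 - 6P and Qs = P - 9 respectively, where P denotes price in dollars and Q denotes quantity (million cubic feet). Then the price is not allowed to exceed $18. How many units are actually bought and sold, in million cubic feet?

9

Without the control the market clears where 180 - 6P = P - 9, i.e. P* = 27 and Q* = 18.
The ceiling of 18 is below the equilibrium price 27, so it binds.
At P = 18: Qd = 180 - 6·18 = 72 and Qs = 18 - 9 = 9.
The quantity actually transacted is the short side, supply: 9.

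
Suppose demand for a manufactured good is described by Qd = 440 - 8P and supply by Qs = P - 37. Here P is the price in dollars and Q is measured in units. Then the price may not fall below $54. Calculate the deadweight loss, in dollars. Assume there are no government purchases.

Setting quantity demanded equal to quantity supplied, 440 - 8P = P - 37, gives P* = 53 and Q* = 16.
Since 54 > 53, the floor is binding.
At P = 54: Qd = 440 - 8·54 = 8 and Qs = 54 - 37 = 17.
Quantity traded falls to 8. At Q = 8 the demand price is (440 - 8)/8 = 54 and the supply price is 37 + 8 = 45.
Deadweight loss = ½ · (54 - 45) · (16 - 8) = ½ · 9 · 8 = 36.

36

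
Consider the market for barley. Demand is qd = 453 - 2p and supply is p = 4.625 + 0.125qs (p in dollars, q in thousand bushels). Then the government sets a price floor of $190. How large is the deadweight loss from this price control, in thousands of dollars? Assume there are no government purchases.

Rearranging supply gives qs = 8p - 37. Setting quantity demanded equal to quantity supplied, 453 - 2p = 8p - 37, gives p* = 49 and q* = 355.
Because the floor (190) lies above the market-clearing price, it is binding.
At p = 190: qd = 453 - 2·190 = 73 and qs = 8·190 - 37 = 1483.
Quantity traded falls to 73. At q = 73 the demand price is (453 - 73)/2 = 190 and the supply price is (37 + 73)/8 = 13.75.
Deadweight loss = ½ · (190 - 13.75) · (355 - 73) = ½ · 176.25 · 282 = 24851.25.

24851.25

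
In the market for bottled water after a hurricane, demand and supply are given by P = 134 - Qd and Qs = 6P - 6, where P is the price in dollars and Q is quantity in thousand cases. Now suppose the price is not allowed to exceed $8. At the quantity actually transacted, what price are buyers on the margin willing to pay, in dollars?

92

Rearranging demand gives Qd = 134 - P. Equilibrium: 134 - P = 6P - 6, so 140 = 7P and P* = 20, Q* = 114.
The ceiling of 8 is below the equilibrium price 20, so it binds.
At P = 8: Qd = 134 - 8 = 126 and Qs = 6·8 - 6 = 42.
Only 42 units reach the market. On the demand curve, the marginal buyer's willingness to pay at Q = 42 is (134 - 42) = 92.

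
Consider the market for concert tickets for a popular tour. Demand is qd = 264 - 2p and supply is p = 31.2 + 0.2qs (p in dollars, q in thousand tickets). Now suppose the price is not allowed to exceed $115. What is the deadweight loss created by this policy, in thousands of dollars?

0

Rearranging supply gives qs = 5p - 156. Setting quantity demanded equal to quantity supplied, 264 - 2p = 5p - 156, gives p* = 60 and q* = 144.
The ceiling of 115 is above the equilibrium price 60, so it is not binding; the market clears at p* = 60, q* = 144.
Since the control does not bind, no trades are prevented and deadweight loss is zero.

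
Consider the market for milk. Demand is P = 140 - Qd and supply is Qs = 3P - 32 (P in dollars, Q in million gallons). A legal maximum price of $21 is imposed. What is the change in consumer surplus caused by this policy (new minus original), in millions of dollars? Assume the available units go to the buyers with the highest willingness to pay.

Rearranging demand gives Qd = 140 - P. In a free market, 140 - P = 3P - 32 gives the equilibrium P* = 43, Q* = 97.
Because the ceiling (21) lies below the market-clearing price, it is binding.
At P = 21: Qd = 140 - 21 = 119 and Qs = 3·21 - 32 = 31.
Consumer surplus without the control is ½ · (140 - 43) · 97 = 4704.5.
With the ceiling, 31 units are sold at 21 (assume they go to the highest-value buyers). The demand price at Q = 31 is 109, so CS = ½ · [(140 - 21) + (109 - 21)] · 31 = 3208.5.
Change in consumer surplus = 3208.5 - 4704.5 = -1496.

-1496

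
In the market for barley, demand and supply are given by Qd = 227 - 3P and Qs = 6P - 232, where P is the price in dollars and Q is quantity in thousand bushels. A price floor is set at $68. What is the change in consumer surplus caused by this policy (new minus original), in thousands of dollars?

-824.5

Setting quantity demanded equal to quantity supplied, 227 - 3P = 6P - 232, gives P* = 51 and Q* = 74.
Because the floor (68) lies above the market-clearing price, it is binding.
At P = 68: Qd = 227 - 3·68 = 23 and Qs = 6·68 - 232 = 176.
Consumer surplus without the control is ½ · (227/3 - 51) · 74 = 2738/3.
With the floor, consumers buy 23 units at 68, so CS = ½ · (227/3 - 68) · 23 = 529/6.
Change in consumer surplus = 529/6 - 2738/3 = -824.5.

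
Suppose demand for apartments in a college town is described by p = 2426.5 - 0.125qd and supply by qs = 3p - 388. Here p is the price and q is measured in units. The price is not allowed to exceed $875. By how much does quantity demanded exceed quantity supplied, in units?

Rearranging demand gives qd = 19412 - 8p. Without the control the market clears where 19412 - 8p = 3p - 388, i.e. p* = 1800 and q* = 5012.
Because the ceiling (875) lies below the market-clearing price, it is binding.
At p = 875: qd = 19412 - 8·875 = 12412 and qs = 3·875 - 388 = 2237.
Shortage = qd - qs = 12412 - 2237 = 10175.

10175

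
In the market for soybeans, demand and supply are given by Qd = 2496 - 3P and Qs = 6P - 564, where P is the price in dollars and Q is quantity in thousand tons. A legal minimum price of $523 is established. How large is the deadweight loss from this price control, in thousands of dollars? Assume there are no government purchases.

Equilibrium: 2496 - 3P = 6P - 564, so 3060 = 9P and P* = 340, Q* = 1476.
The floor of 523 is above the equilibrium price 340, so it binds.
At P = 523: Qd = 2496 - 3·523 = 927 and Qs = 6·523 - 564 = 2574.
Quantity traded falls to 927. At Q = 927 the demand price is (2496 - 927)/3 = 523 and the supply price is (564 + 927)/6 = 248.5.
Deadweight loss = ½ · (523 - 248.5) · (1476 - 927) = ½ · 274.5 · 549 = 75350.25.

75350.25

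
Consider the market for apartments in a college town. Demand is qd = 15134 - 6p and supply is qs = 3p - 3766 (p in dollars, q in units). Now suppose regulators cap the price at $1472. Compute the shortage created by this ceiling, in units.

In a free market, 15134 - 6p = 3p - 3766 gives the equilibrium p* = 2100, q* = 2534.
Since 1472 < 2100, the ceiling is binding.
At p = 1472: qd = 15134 - 6·1472 = 6302 and qs = 3·1472 - 3766 = 650.
Shortage = qd - qs = 6302 - 650 = 5652.

5652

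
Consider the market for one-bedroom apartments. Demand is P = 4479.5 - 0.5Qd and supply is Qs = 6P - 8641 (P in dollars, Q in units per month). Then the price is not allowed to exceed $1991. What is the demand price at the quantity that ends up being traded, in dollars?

Rearranging demand gives Qd = 8959 - 2P. In a free market, 8959 - 2P = 6P - 8641 gives the equilibrium P* = 2200, Q* = 4559.
Because the ceiling (1991) lies below the market-clearing price, it is binding.
At P = 1991: Qd = 8959 - 2·1991 = 4977 and Qs = 6·1991 - 8641 = 3305.
Only 3305 units reach the market. On the demand curve, the marginal buyer's willingness to pay at Q = 3305 is (8959 - 3305)/2 = 2827.

2827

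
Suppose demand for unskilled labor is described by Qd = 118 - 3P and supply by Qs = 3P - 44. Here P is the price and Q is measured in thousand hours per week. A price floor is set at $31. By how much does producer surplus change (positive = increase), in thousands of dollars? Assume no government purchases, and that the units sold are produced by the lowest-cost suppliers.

76

In a free market, 118 - 3P = 3P - 44 gives the equilibrium P* = 27, Q* = 37.
Since 31 > 27, the floor is binding.
At P = 31: Qd = 118 - 3·31 = 25 and Qs = 3·31 - 44 = 49.
Producer surplus without the control is ½ · (27 - 44/3) · 37 = 1369/6.
With the floor, 25 units are sold at 31. The supply price at Q = 25 is 23, so PS = ½ · [(31 - 44/3) + (31 - 23)] · 25 = 1825/6.
Change in producer surplus = 1825/6 - 1369/6 = 76.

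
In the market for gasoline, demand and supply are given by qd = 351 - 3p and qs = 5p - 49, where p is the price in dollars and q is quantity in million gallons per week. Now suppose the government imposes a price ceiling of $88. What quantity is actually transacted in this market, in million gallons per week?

201

Equilibrium: 351 - 3p = 5p - 49, so 400 = 8p and p* = 50, q* = 201.
Since 88 is above p* = 50, the ceiling does not bind and the free-market outcome prevails.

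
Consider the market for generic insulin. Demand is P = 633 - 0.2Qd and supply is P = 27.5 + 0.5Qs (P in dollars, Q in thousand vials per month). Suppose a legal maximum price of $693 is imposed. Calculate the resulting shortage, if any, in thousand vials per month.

Rearranging demand gives Qd = 3165 - 5P; rearranging supply gives Qs = 2P - 55. In a free market, 3165 - 5P = 2P - 55 gives the equilibrium P* = 460, Q* = 865.
Since 693 is above P* = 460, the ceiling does not bind and the free-market outcome prevails.
Since the control does not bind, there is no shortage.

0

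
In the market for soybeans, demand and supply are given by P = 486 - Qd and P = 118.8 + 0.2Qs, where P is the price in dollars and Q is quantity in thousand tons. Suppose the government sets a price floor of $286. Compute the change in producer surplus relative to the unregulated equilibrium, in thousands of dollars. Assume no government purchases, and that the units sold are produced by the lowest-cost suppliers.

20076.4

Rearranging demand gives Qd = 486 - P; rearranging supply gives Qs = 5P - 594. Equilibrium: 486 - P = 5P - 594, so 1080 = 6P and P* = 180, Q* = 306.
The floor of 286 is above the equilibrium price 180, so it binds.
At P = 286: Qd = 486 - 286 = 200 and Qs = 5·286 - 594 = 836.
Producer surplus without the control is ½ · (180 - 118.8) · 306 = 9363.6.
With the floor, 200 units are sold at 286. The supply price at Q = 200 is 158.8, so PS = ½ · [(286 - 118.8) + (286 - 158.8)] · 200 = 29440.
Change in producer surplus = 29440 - 9363.6 = 20076.4.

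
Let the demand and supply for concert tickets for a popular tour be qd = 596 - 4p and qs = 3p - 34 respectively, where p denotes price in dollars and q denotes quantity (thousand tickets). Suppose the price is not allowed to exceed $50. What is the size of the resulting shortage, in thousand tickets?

In a free market, 596 - 4p = 3p - 34 gives the equilibrium p* = 90, q* = 236.
Since 50 < 90, the ceiling is binding.
At p = 50: qd = 596 - 4·50 = 396 and qs = 3·50 - 34 = 116.
Shortage = qd - qs = 396 - 116 = 280.

280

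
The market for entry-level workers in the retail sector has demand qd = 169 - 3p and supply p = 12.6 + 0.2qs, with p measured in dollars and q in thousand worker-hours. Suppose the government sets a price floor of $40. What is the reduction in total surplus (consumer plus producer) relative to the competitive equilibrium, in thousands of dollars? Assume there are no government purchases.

290.4

Rearranging supply gives qs = 5p - 63. Equilibrium: 169 - 3p = 5p - 63, so 232 = 8p and p* = 29, q* = 82.
The floor of 40 is above the equilibrium price 29, so it binds.
At p = 40: qd = 169 - 3·40 = 49 and qs = 5·40 - 63 = 137.
Quantity traded falls to 49. At q = 49 the demand price is (169 - 49)/3 = 40 and the supply price is (63 + 49)/5 = 22.4.
Deadweight loss = ½ · (40 - 22.4) · (82 - 49) = ½ · 17.6 · 33 = 290.4.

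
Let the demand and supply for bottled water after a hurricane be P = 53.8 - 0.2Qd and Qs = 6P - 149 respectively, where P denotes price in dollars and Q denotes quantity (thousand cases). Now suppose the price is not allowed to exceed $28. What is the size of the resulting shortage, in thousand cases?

110

Rearranging demand gives Qd = 269 - 5P. Equilibrium: 269 - 5P = 6P - 149, so 418 = 11P and P* = 38, Q* = 79.
The ceiling of 28 is below the equilibrium price 38, so it binds.
At P = 28: Qd = 269 - 5·28 = 129 and Qs = 6·28 - 149 = 19.
Shortage = Qd - Qs = 129 - 19 = 110.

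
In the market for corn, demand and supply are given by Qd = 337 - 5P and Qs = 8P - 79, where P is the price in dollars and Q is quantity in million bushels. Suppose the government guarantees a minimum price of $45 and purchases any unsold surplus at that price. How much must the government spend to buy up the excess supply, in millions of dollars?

7605

Setting quantity demanded equal to quantity supplied, 337 - 5P = 8P - 79, gives P* = 32 and Q* = 177.
Since 45 > 32, the floor is binding.
At P = 45: Qd = 337 - 5·45 = 112 and Qs = 8·45 - 79 = 281.
Surplus = Qs - Qd = 169.
Government expenditure = surplus × support price = 169 × 45 = 7605.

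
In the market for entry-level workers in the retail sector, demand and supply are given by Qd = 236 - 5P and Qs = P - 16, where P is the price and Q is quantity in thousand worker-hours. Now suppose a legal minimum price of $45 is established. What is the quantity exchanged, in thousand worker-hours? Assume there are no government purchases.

11

Without the control the market clears where 236 - 5P = P - 16, i.e. P* = 42 and Q* = 26.
Since 45 > 42, the floor is binding.
At P = 45: Qd = 236 - 5·45 = 11 and Qs = 45 - 16 = 29.
The quantity actually transacted is the short side, demand: 11.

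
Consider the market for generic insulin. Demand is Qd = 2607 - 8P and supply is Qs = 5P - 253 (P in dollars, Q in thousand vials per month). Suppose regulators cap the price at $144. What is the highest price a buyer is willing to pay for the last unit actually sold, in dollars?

In a free market, 2607 - 8P = 5P - 253 gives the equilibrium P* = 220, Q* = 847.
The ceiling of 144 is below the equilibrium price 220, so it binds.
At P = 144: Qd = 2607 - 8·144 = 1455 and Qs = 5·144 - 253 = 467.
Only 467 units reach the market. On the demand curve, the marginal buyer's willingness to pay at Q = 467 is (2607 - 467)/8 = 267.5.

267.5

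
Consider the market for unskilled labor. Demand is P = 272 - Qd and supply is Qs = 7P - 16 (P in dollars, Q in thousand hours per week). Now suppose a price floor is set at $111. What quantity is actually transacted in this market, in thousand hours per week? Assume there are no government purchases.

Rearranging demand gives Qd = 272 - P. Setting quantity demanded equal to quantity supplied, 272 - P = 7P - 16, gives P* = 36 and Q* = 236.
Since 111 > 36, the floor is binding.
At P = 111: Qd = 272 - 111 = 161 and Qs = 7·111 - 16 = 761.
The quantity actually transacted is the short side, demand: 161.

161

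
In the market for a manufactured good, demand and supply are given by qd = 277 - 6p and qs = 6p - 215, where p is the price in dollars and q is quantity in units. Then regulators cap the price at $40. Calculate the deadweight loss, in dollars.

Setting quantity demanded equal to quantity supplied, 277 - 6p = 6p - 215, gives p* = 41 and q* = 31.
The ceiling of 40 is below the equilibrium price 41, so it binds.
At p = 40: qd = 277 - 6·40 = 37 and qs = 6·40 - 215 = 25.
Quantity traded falls to 25. At q = 25 the demand price is (277 - 25)/6 = 42 and the supply price is (215 + 25)/6 = 40.
Deadweight loss = ½ · (42 - 40) · (31 - 25) = ½ · 2 · 6 = 6.

6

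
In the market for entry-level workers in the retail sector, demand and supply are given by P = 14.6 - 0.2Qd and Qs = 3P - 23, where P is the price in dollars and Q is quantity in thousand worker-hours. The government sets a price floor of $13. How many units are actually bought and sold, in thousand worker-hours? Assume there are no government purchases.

8

Rearranging demand gives Qd = 73 - 5P. Equilibrium: 73 - 5P = 3P - 23, so 96 = 8P and P* = 12, Q* = 13.
The floor of 13 is above the equilibrium price 12, so it binds.
At P = 13: Qd = 73 - 5·13 = 8 and Qs = 3·13 - 23 = 16.
The quantity actually transacted is the short side, demand: 8.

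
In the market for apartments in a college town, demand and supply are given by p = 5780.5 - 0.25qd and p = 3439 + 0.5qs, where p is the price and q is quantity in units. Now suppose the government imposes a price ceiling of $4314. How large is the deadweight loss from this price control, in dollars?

Rearranging demand gives qd = 23122 - 4p; rearranging supply gives qs = 2p - 6878. Without the control the market clears where 23122 - 4p = 2p - 6878, i.e. p* = 5000 and q* = 3122.
Since 4314 < 5000, the ceiling is binding.
At p = 4314: qd = 23122 - 4·4314 = 5866 and qs = 2·4314 - 6878 = 1750.
Quantity traded falls to 1750. At q = 1750 the demand price is (23122 - 1750)/4 = 5343 and the supply price is (6878 + 1750)/2 = 4314.
Deadweight loss = ½ · (5343 - 4314) · (3122 - 1750) = ½ · 1029 · 1372 = 705894.

705894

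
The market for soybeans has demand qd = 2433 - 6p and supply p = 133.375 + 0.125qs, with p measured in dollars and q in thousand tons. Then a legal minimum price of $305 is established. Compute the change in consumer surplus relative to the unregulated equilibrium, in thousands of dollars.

Rearranging supply gives qs = 8p - 1067. Equilibrium: 2433 - 6p = 8p - 1067, so 3500 = 14p and p* = 250, q* = 933.
Because the floor (305) lies above the market-clearing price, it is binding.
At p = 305: qd = 2433 - 6·305 = 603 and qs = 8·305 - 1067 = 1373.
Consumer surplus without the control is ½ · (405.5 - 250) · 933 = 72540.75.
With the floor, consumers buy 603 units at 305, so CS = ½ · (405.5 - 305) · 603 = 30300.75.
Change in consumer surplus = 30300.75 - 72540.75 = -42240.

-42240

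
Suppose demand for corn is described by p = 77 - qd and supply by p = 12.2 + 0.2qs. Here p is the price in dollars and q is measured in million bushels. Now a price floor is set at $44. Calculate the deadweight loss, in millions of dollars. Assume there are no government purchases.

Rearranging demand gives qd = 77 - p; rearranging supply gives qs = 5p - 61. Without the control the market clears where 77 - p = 5p - 61, i.e. p* = 23 and q* = 54.
Since 44 > 23, the floor is binding.
At p = 44: qd = 77 - 44 = 33 and qs = 5·44 - 61 = 159.
Quantity traded falls to 33. At q = 33 the demand price is 77 - 33 = 44 and the supply price is (61 + 33)/5 = 18.8.
Deadweight loss = ½ · (44 - 18.8) · (54 - 33) = ½ · 25.2 · 21 = 264.6.

264.6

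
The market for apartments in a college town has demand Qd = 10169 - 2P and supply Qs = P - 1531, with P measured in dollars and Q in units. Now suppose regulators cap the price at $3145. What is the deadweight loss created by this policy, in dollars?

427518.75

Setting quantity demanded equal to quantity supplied, 10169 - 2P = P - 1531, gives P* = 3900 and Q* = 2369.
The ceiling of 3145 is below the equilibrium price 3900, so it binds.
At P = 3145: Qd = 10169 - 2·3145 = 3879 and Qs = 3145 - 1531 = 1614.
Quantity traded falls to 1614. At Q = 1614 the demand price is (10169 - 1614)/2 = 4277.5 and the supply price is 1531 + 1614 = 3145.
Deadweight loss = ½ · (4277.5 - 3145) · (2369 - 1614) = ½ · 1132.5 · 755 = 427518.75.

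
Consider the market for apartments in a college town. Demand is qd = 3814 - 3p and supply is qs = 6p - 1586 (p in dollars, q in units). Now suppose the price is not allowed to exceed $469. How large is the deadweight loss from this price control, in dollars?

Without the control the market clears where 3814 - 3p = 6p - 1586, i.e. p* = 600 and q* = 2014.
Because the ceiling (469) lies below the market-clearing price, it is binding.
At p = 469: qd = 3814 - 3·469 = 2407 and qs = 6·469 - 1586 = 1228.
Quantity traded falls to 1228. At q = 1228 the demand price is (3814 - 1228)/3 = 862 and the supply price is (1586 + 1228)/6 = 469.
Deadweight loss = ½ · (862 - 469) · (2014 - 1228) = ½ · 393 · 786 = 154449.

154449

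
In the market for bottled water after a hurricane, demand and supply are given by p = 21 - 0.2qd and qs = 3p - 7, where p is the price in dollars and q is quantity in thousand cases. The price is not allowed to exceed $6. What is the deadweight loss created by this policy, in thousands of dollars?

153.6

Rearranging demand gives qd = 105 - 5p. Equilibrium: 105 - 5p = 3p - 7, so 112 = 8p and p* = 14, q* = 35.
The ceiling of 6 is below the equilibrium price 14, so it binds.
At p = 6: qd = 105 - 5·6 = 75 and qs = 3·6 - 7 = 11.
Quantity traded falls to 11. At q = 11 the demand price is (105 - 11)/5 = 18.8 and the supply price is (7 + 11)/3 = 6.
Deadweight loss = ½ · (18.8 - 6) · (35 - 11) = ½ · 12.8 · 24 = 153.6.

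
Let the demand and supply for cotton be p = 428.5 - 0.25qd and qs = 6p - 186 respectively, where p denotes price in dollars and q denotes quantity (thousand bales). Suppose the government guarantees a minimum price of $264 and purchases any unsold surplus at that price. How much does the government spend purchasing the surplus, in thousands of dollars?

Rearranging demand gives qd = 1714 - 4p. Equilibrium: 1714 - 4p = 6p - 186, so 1900 = 10p and p* = 190, q* = 954.
The floor of 264 is above the equilibrium price 190, so it binds.
At p = 264: qd = 1714 - 4·264 = 658 and qs = 6·264 - 186 = 1398.
Surplus = qs - qd = 740.
Government expenditure = surplus × support price = 740 × 264 = 195360.

195360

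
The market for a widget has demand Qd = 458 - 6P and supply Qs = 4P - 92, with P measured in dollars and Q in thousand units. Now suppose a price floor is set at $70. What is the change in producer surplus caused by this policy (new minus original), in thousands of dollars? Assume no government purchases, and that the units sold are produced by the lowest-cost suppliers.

-442.5

In a free market, 458 - 6P = 4P - 92 gives the equilibrium P* = 55, Q* = 128.
Because the floor (70) lies above the market-clearing price, it is binding.
At P = 70: Qd = 458 - 6·70 = 38 and Qs = 4·70 - 92 = 188.
Producer surplus without the control is ½ · (55 - 23) · 128 = 2048.
With the floor, 38 units are sold at 70. The supply price at Q = 38 is 32.5, so PS = ½ · [(70 - 23) + (70 - 32.5)] · 38 = 1605.5.
Change in producer surplus = 1605.5 - 2048 = -442.5.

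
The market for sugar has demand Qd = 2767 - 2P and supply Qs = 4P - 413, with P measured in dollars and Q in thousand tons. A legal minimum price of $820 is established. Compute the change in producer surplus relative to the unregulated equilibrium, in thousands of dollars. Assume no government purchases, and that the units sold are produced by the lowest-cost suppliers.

284780

In a free market, 2767 - 2P = 4P - 413 gives the equilibrium P* = 530, Q* = 1707.
Since 820 > 530, the floor is binding.
At P = 820: Qd = 2767 - 2·820 = 1127 and Qs = 4·820 - 413 = 2867.
Producer surplus without the control is ½ · (530 - 103.25) · 1707 = 364231.125.
With the floor, 1127 units are sold at 820. The supply price at Q = 1127 is 385, so PS = ½ · [(820 - 103.25) + (820 - 385)] · 1127 = 649011.125.
Change in producer surplus = 649011.125 - 364231.125 = 284780.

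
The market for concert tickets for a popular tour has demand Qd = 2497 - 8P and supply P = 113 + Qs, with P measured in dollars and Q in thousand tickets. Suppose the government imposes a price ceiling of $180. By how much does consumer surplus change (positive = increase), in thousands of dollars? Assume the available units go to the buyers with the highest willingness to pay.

6613.75

Rearranging supply gives Qs = P - 113. Without the control the market clears where 2497 - 8P = P - 113, i.e. P* = 290 and Q* = 177.
Because the ceiling (180) lies below the market-clearing price, it is binding.
At P = 180: Qd = 2497 - 8·180 = 1057 and Qs = 180 - 113 = 67.
Consumer surplus without the control is ½ · (312.125 - 290) · 177 = 1958.0625.
With the ceiling, 67 units are sold at 180 (assume they go to the highest-value buyers). The demand price at Q = 67 is 303.75, so CS = ½ · [(312.125 - 180) + (303.75 - 180)] · 67 = 8571.8125.
Change in consumer surplus = 8571.8125 - 1958.0625 = 6613.75.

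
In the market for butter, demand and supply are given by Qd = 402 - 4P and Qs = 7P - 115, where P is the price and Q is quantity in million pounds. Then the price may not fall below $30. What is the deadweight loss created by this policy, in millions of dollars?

Equilibrium: 402 - 4P = 7P - 115, so 517 = 11P and P* = 47, Q* = 214.
Since 30 is below P* = 47, the floor does not bind and the free-market outcome prevails.
Since the control does not bind, no trades are prevented and deadweight loss is zero.

0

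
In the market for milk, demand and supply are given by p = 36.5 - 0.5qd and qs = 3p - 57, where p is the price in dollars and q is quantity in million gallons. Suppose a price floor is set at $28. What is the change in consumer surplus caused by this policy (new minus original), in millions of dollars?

-38

Rearranging demand gives qd = 73 - 2p. Setting quantity demanded equal to quantity supplied, 73 - 2p = 3p - 57, gives p* = 26 and q* = 21.
Because the floor (28) lies above the market-clearing price, it is binding.
At p = 28: qd = 73 - 2·28 = 17 and qs = 3·28 - 57 = 27.
Consumer surplus without the control is ½ · (36.5 - 26) · 21 = 110.25.
With the floor, consumers buy 17 units at 28, so CS = ½ · (36.5 - 28) · 17 = 72.25.
Change in consumer surplus = 72.25 - 110.25 = -38.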